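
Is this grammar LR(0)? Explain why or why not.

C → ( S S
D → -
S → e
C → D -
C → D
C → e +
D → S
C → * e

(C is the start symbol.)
No. Shift-reduce conflict between [C → D .] and [C → D . -]

Augment with C' → C and build the canonical LR(0) collection (I0 = CLOSURE({[C' → . C]}), then GOTO on every symbol after a dot until no new states appear). It has 14 states:
  I0: { [C → . ( S S], [C → . * e], [C → . D -], [C → . D], [C → . e +], [C' → . C], [D → . -], [D → . S], [S → . e] }  — shift
  I1: { [C → ( . S S], [S → . e] }  — shift
  I2: { [C → * . e] }  — shift
  I3: { [D → - .] }  — reduce
  I4: { [C' → C .] }  — accept
  I5: { [C → D . -], [C → D .] }  — shift, reduce
  I6: { [D → S .] }  — reduce
  I7: { [C → e . +], [S → e .] }  — shift, reduce
  I8: { [C → e + .] }  — reduce
  I9: { [C → D - .] }  — reduce
  I10: { [C → * e .] }  — reduce
  I11: { [C → ( S . S], [S → . e] }  — shift
  I12: { [S → e .] }  — reduce
  I13: { [C → ( S S .] }  — reduce

Conflict in state I5:
  Shift-reduce conflict between [C → D .] and [C → D . -]
So the grammar is NOT LR(0).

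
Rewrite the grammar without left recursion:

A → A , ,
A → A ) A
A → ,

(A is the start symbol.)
A is directly left-recursive. The standard transformation for
  A → A α₁ | ... | A α_m | β₁ | ... | β_n
is
  A  → β₁ A' | ... | β_n A'
  A' → α₁ A' | ... | α_m A' | ε

A → , becomes A → , A'
A → A , , becomes A' → , , A'
A → A ) A becomes A' → ) A A'
Add A' → ε

Resulting grammar:
A → , A'
A' → , , A'
A' → ) A A'
A' → ε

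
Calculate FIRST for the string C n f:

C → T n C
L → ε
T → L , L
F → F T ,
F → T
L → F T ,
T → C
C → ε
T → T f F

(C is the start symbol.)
FIRST sets of the non-terminals involved (from the grammar, by fixed-point iteration):
  FIRST(C) = { ',', 'f', 'n', ε }

To compute FIRST(C n f), process the symbols left to right:
Symbol C is a non-terminal. Add FIRST(C) \ {ε} = { ',', 'f', 'n' }
C is nullable (ε ∈ FIRST(C)), continue to the next symbol.
Symbol n is a terminal. Add 'n' and stop.
FIRST(C n f) = { ',', 'f', 'n' }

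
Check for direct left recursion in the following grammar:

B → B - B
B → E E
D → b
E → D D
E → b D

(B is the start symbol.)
Direct left recursion occurs when N → N α for some non-terminal N (the right-hand side begins with the left-hand side itself).

B → B - B: LEFT RECURSIVE (starts with B)
B → E E: starts with E
D → b: starts with b
E → D D: starts with D
E → b D: starts with b

The grammar has direct left recursion on: B.

Answer: Yes, B is left-recursive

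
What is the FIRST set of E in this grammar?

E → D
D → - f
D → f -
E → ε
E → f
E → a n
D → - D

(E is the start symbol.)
{ '-', 'a', 'f', ε }

To compute FIRST(E), examine every production with E on the left-hand side, reading each right-hand side left to right until a non-nullable symbol is reached.

FIRST sets of the other non-terminals involved (by the same procedure, iterated to a fixed point):
  FIRST(D) = { '-', 'f' }

From E → D:
  - D is a non-terminal: add FIRST(D) \ {ε} = { '-', 'f' }
    D is not nullable, so stop
From E → ε:
  - ε-production, so ε ∈ FIRST(E)
From E → f:
  - f is a terminal: add 'f' and stop
From E → a n:
  - a is a terminal: add 'a' and stop

Collecting: FIRST(E) = { '-', 'a', 'f', ε }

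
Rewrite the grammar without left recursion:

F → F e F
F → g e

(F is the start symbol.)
F is directly left-recursive. The standard transformation for
  A → A α₁ | ... | A α_m | β₁ | ... | β_n
is
  A  → β₁ A' | ... | β_n A'
  A' → α₁ A' | ... | α_m A' | ε

F → g e becomes F → g e F'
F → F e F becomes F' → e F F'
Add F' → ε

Resulting grammar:
F → g e F'
F' → e F F'
F' → ε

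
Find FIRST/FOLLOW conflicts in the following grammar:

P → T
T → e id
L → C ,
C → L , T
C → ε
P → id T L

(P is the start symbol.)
Nullable non-terminals: C.
FIRST sets used below: FIRST(L) = { ',' }

C: nullable alternative(s) C → ε; FOLLOW(C) = { ',' }
  C → L , T: FIRST \ {ε} = { ',' } — overlaps FOLLOW(C) on { ',' }: CONFLICT
  C → ε: FIRST \ {ε} = { } — this is the only nullable alternative, skip

L, P, T have no nullable alternative, so no FIRST/FOLLOW check is needed there.

So the grammar has 1 FIRST/FOLLOW conflict (marked CONFLICT above).

Answer: Yes. C → L ',' T with FOLLOW(C) on { ',' }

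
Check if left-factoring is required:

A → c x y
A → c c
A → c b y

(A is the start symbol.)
Left-factoring is needed when two productions for the same non-terminal
share a common prefix on the right-hand side.

Productions for A:
  A → c x y
  A → c c
  A → c b y

Found common prefix 'c' in productions for A

Answer: Yes, A has productions with common prefix 'c'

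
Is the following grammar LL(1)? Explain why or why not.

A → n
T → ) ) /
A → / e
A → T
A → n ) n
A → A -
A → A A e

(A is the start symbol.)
No. Predict set conflict for A: { 'n' }

A grammar is LL(1) if for each non-terminal N with multiple productions, the predict sets of those productions are pairwise disjoint, where PREDICT(N → α) = (FIRST(α) \ {ε}) ∪ (FOLLOW(N) if α ⇒* ε).

Relevant sets:
  FIRST(T) = { ')' }
  FIRST(A) = { ')', '/', 'n' }

For A:
  PREDICT(A → n) = { 'n' }
  PREDICT(A → '/' e) = { '/' }
  PREDICT(A → T) = { ')' }
  PREDICT(A → n ')' n) = { 'n' }
  PREDICT(A → A '-') = { ')', '/', 'n' }
  PREDICT(A → A A e) = { ')', '/', 'n' }
T has a single production, so nothing to check there.

Conflict found: Predict set conflict for A: { 'n' }
The grammar is NOT LL(1).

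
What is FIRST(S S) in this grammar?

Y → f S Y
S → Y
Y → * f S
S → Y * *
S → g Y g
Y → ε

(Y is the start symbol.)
FIRST sets of the non-terminals involved (from the grammar, by fixed-point iteration):
  FIRST(S) = { '*', 'f', 'g', ε }

To compute FIRST(S S), process the symbols left to right:
Symbol S is a non-terminal. Add FIRST(S) \ {ε} = { '*', 'f', 'g' }
S is nullable (ε ∈ FIRST(S)), continue to the next symbol.
Symbol S is a non-terminal. Add FIRST(S) \ {ε} = { '*', 'f', 'g' }
S is nullable (ε ∈ FIRST(S)), continue to the next symbol.
All symbols are nullable, so ε is in the result.
FIRST(S S) = { '*', 'f', 'g', ε }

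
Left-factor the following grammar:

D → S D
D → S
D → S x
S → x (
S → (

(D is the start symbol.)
Left-factoring transforms A → αβ₁ | αβ₂ into A → αA' and A' → β₁ | β₂
(α is the longest common prefix among the alternatives). Repeat until
no nonterminal has two alternatives with a common prefix.

Round 1: D has alternatives sharing prefix 'S'. Introduce D': D → S D'
  Add: D' → D
  Add: D' → ε
  Add: D' → x

No remaining common prefixes — done.

Resulting grammar:
D → S D'
D' → D
D' → ε
D' → x
S → x (
S → (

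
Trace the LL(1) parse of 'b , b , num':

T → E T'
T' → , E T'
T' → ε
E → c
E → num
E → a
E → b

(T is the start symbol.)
LL(1) parsing maintains a stack (initially the start symbol over $) and the input. At each step: if the stack top is a terminal, match it against the current input token; if it is a non-terminal N, replace it with the RHS of M[N, lookahead] (the unique production whose predict set contains the lookahead).

Stack is shown with the top on the left.

Stack     Input          Action
-------------------------------
T $       b , b , num $  output T → E T'
E T' $    b , b , num $  output E → b
b T' $    b , b , num $  match 'b'
T' $      , b , num $    output T' → , E T'
, E T' $  , b , num $    match ','
E T' $    b , num $      output E → b
b T' $    b , num $      match 'b'
T' $      , num $        output T' → , E T'
, E T' $  , num $        match ','
E T' $    num $          output E → num
num T' $  num $          match 'num'
T' $      $              output T' → ε
$         $              accept

The string is accepted.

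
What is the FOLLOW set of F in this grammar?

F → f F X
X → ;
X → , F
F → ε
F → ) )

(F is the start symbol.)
F is the start symbol, so $ ∈ FOLLOW(F).
In F → f F X: F is followed by X, add FIRST(X) \ {ε} = { ',', ';' }
In X → , F: F is at the end, add FOLLOW(X)

The FOLLOW sets referred to above (computed the same way, to a fixed point):
  FOLLOW(X) = { $, ',', ';' }

Taking the union: FOLLOW(F) = { $, ',', ';' }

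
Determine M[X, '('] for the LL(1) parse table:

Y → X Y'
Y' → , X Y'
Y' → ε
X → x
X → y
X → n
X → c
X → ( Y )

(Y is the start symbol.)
To find M[X, '('], we find productions for X where '(' is in the predict set (PREDICT(N → α) = (FIRST(α) \ {ε}) ∪ (FOLLOW(N) if α ⇒* ε)).

X → x: PREDICT = { 'x' }
X → y: PREDICT = { 'y' }
X → n: PREDICT = { 'n' }
X → c: PREDICT = { 'c' }
X → ( Y ): PREDICT = { '(' }
  '(' is in predict set, so this production goes in M[X, '(']

M[X, '('] = X → ( Y )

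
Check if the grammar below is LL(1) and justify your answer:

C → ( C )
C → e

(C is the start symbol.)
A grammar is LL(1) if for each non-terminal N with multiple productions, the predict sets of those productions are pairwise disjoint, where PREDICT(N → α) = (FIRST(α) \ {ε}) ∪ (FOLLOW(N) if α ⇒* ε).

For C:
  PREDICT(C → '(' C ')') = { '(' }
  PREDICT(C → e) = { 'e' }

All predict sets are disjoint. The grammar IS LL(1).

Answer: Yes, the grammar is LL(1).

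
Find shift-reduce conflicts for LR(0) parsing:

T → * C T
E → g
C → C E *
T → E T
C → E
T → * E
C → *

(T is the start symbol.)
A shift-reduce conflict occurs when an LR(0) state has both:
  - a complete (reduce) item [A → α .] (dot at the end), and
  - a shift item [B → β . c γ] (dot before a terminal).

Augment with T' → T and build the canonical LR(0) collection (I0 = CLOSURE({[T' → . T]}), then GOTO on every symbol after a dot until no new states appear). It has 12 states:
  I0: { [E → . g], [T → . * C T], [T → . * E], [T → . E T], [T' → . T] }  — shift
  I1: { [C → . *], [C → . C E *], [C → . E], [E → . g], [T → * . C T], [T → * . E] }  — shift
  I2: { [E → . g], [T → . * C T], [T → . * E], [T → . E T], [T → E . T] }  — shift
  I3: { [T' → T .] }  — accept
  I4: { [E → g .] }  — reduce
  I5: { [T → E T .] }  — reduce
  I6: { [C → * .] }  — reduce
  I7: { [C → C . E *], [E → . g], [T → * C . T], [T → . * C T], [T → . * E], [T → . E T] }  — shift
  I8: { [C → E .], [T → * E .] }  — 2 reduces
  I9: { [C → C E . *], [E → . g], [T → . * C T], [T → . * E], [T → . E T], [T → E . T] }  — shift
  I10: { [T → * C T .] }  — reduce
  I11: { [C → . *], [C → . C E *], [C → . E], [C → C E * .], [E → . g], [T → * . C T], [T → * . E] }  — shift, reduce

I11 contains reduce item [C → C E * .] and shift items [C → . *], [E → . g] — shift-reduce conflict.

Answer: Yes — I11: [C → C E * .] vs [C → . *]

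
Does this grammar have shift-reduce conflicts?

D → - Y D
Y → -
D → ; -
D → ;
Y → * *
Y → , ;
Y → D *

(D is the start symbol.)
Yes — I2: [D → ; .] vs [D → ; . -]; I7: [Y → - .] vs [D → . - Y D]

A shift-reduce conflict occurs when an LR(0) state has both:
  - a complete (reduce) item [A → α .] (dot at the end), and
  - a shift item [B → β . c γ] (dot before a terminal).

Augment with D' → D and build the canonical LR(0) collection (I0 = CLOSURE({[D' → . D]}), then GOTO on every symbol after a dot until no new states appear). It has 14 states:
  I0: { [D → . - Y D], [D → . ; -], [D → . ;], [D' → . D] }  — shift
  I1: { [D → - . Y D], [D → . - Y D], [D → . ; -], [D → . ;], [Y → . * *], [Y → . , ;], [Y → . -], [Y → . D *] }  — shift
  I2: { [D → ; . -], [D → ; .] }  — shift, reduce
  I3: { [D' → D .] }  — accept
  I4: { [D → ; - .] }  — reduce
  I5: { [Y → * . *] }  — shift
  I6: { [Y → , . ;] }  — shift
  I7: { [D → - . Y D], [D → . - Y D], [D → . ; -], [D → . ;], [Y → - .], [Y → . * *], [Y → . , ;], [Y → . -], [Y → . D *] }  — shift, reduce
  I8: { [Y → D . *] }  — shift
  I9: { [D → - Y . D], [D → . - Y D], [D → . ; -], [D → . ;] }  — shift
  I10: { [D → - Y D .] }  — reduce
  I11: { [Y → D * .] }  — reduce
  I12: { [Y → , ; .] }  — reduce
  I13: { [Y → * * .] }  — reduce

I2 contains reduce item [D → ; .] and shift item [D → ; . -] — shift-reduce conflict.
I7 contains reduce item [Y → - .] and shift items [D → . - Y D], [D → . ;], [D → . ; -], [Y → . * *], [Y → . , ;], [Y → . -] — shift-reduce conflict.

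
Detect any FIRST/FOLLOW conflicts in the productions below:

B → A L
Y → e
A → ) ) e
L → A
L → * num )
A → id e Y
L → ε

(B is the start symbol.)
Nullable non-terminals: L.
FIRST sets used below: FIRST(A) = { ')', 'id' }

L: nullable alternative(s) L → ε; FOLLOW(L) = { $ }
  L → A: FIRST \ {ε} = { ')', 'id' } — disjoint from FOLLOW(L)
  L → * num ): FIRST \ {ε} = { '*' } — disjoint from FOLLOW(L)
  L → ε: FIRST \ {ε} = { } — this is the only nullable alternative, skip

A, B, Y have no nullable alternative, so no FIRST/FOLLOW check is needed there.

No FIRST/FOLLOW conflicts found.

Answer: No FIRST/FOLLOW conflicts.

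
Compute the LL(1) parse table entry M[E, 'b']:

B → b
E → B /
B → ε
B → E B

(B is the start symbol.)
E → B /

To find M[E, 'b'], we find productions for E where 'b' is in the predict set (PREDICT(N → α) = (FIRST(α) \ {ε}) ∪ (FOLLOW(N) if α ⇒* ε)).

Relevant sets:
  FIRST(B) = { '/', 'b', ε }

E → B /: PREDICT = { '/', 'b' }
  'b' is in predict set, so this production goes in M[E, 'b']

M[E, 'b'] = E → B /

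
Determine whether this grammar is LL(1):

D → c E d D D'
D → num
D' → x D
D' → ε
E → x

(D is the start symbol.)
No. Predict set conflict for D': { 'x' }

A grammar is LL(1) if for each non-terminal N with multiple productions, the predict sets of those productions are pairwise disjoint, where PREDICT(N → α) = (FIRST(α) \ {ε}) ∪ (FOLLOW(N) if α ⇒* ε).

Relevant sets:
  FOLLOW(D') = { $, 'x' }

For D:
  PREDICT(D → c E d D D') = { 'c' }
  PREDICT(D → num) = { 'num' }
For D':
  PREDICT(D' → x D) = { 'x' }
  PREDICT(D' → ε) = { $, 'x' }
E has a single production, so nothing to check there.

Conflict found: Predict set conflict for D': { 'x' }
The grammar is NOT LL(1).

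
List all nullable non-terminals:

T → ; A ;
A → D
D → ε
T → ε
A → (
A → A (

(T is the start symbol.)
ε-productions: D → ε, T → ε
So D, T are immediately nullable.
A → D: every symbol on the right is nullable, so A is nullable too.
Every non-terminal is now nullable.
Nullable = { 'A', 'D', 'T' }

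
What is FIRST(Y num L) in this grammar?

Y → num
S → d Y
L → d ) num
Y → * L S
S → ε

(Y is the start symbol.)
{ '*', 'num' }

FIRST sets of the non-terminals involved (from the grammar, by fixed-point iteration):
  FIRST(Y) = { '*', 'num' }

To compute FIRST(Y num L), process the symbols left to right:
Symbol Y is a non-terminal. Add FIRST(Y) \ {ε} = { '*', 'num' }
Y is not nullable (ε ∉ FIRST(Y)), so stop here.
FIRST(Y num L) = { '*', 'num' }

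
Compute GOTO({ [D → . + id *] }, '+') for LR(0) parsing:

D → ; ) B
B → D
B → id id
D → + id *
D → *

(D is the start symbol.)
GOTO(I, '+') = CLOSURE({ [A → αX.β] : [A → α.Xβ] ∈ I, X = '+' })

Items with dot before '+', with the dot advanced:
  [D → . + id *] → [D → + . id *]
Closure adds nothing (no advanced item has the dot before a non-terminal).

GOTO = { [D → + . id *] }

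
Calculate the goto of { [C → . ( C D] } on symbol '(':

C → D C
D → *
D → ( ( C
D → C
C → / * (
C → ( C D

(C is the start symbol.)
{ [C → ( . C D], [C → . ( C D], [C → . / * (], [C → . D C], [D → . ( ( C], [D → . *], [D → . C] }

GOTO(I, '(') = CLOSURE({ [A → αX.β] : [A → α.Xβ] ∈ I, X = '(' })

Items with dot before '(', with the dot advanced:
  [C → . ( C D] → [C → ( . C D]
Closure of the advanced items:
  [C → ( . C D] has the dot before C: add [C → . D C], [C → . / * (], [C → . ( C D]
  [C → . D C] has the dot before D: add [D → . *], [D → . ( ( C], [D → . C]

GOTO = { [C → ( . C D], [C → . ( C D], [C → . / * (], [C → . D C], [D → . ( ( C], [D → . *], [D → . C] }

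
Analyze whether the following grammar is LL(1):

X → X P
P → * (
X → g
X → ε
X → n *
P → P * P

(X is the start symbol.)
Relevant sets:
  FIRST(X) = { '*', 'g', 'n', ε }
  FIRST(P) = { '*' }
  FOLLOW(X) = { $, '*' }

For X:
  PREDICT(X → X P) = { '*', 'g', 'n' }
  PREDICT(X → g) = { 'g' }
  PREDICT(X → ε) = { $, '*' }
  PREDICT(X → n '*') = { 'n' }
For P:
  PREDICT(P → '*' '(') = { '*' }
  PREDICT(P → P '*' P) = { '*' }

Conflict found: Predict set conflict for X: { 'g' }
The grammar is NOT LL(1).

Answer: No. Predict set conflict for X: { 'g' }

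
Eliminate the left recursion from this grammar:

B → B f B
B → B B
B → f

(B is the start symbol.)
B is directly left-recursive. The standard transformation for
  A → A α₁ | ... | A α_m | β₁ | ... | β_n
is
  A  → β₁ A' | ... | β_n A'
  A' → α₁ A' | ... | α_m A' | ε

B → f becomes B → f B'
B → B f B becomes B' → f B B'
B → B B becomes B' → B B'
Add B' → ε

Resulting grammar:
B → f B'
B' → f B B'
B' → B B'
B' → ε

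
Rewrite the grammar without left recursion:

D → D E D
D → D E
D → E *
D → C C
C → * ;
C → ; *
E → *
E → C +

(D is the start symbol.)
D is directly left-recursive. The standard transformation for
  A → A α₁ | ... | A α_m | β₁ | ... | β_n
is
  A  → β₁ A' | ... | β_n A'
  A' → α₁ A' | ... | α_m A' | ε

D → E * becomes D → E * D'
D → C C becomes D → C C D'
D → D E D becomes D' → E D D'
D → D E becomes D' → E D'
Add D' → ε

Productions for other non-terminals are unchanged:
  C → * ;
  C → ; *
  E → *
  E → C +

Resulting grammar:
D → E * D'
D → C C D'
D' → E D D'
D' → E D'
D' → ε
C → * ;
C → ; *
E → *
E → C +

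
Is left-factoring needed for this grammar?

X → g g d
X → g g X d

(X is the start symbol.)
Left-factoring is needed when two productions for the same non-terminal
share a common prefix on the right-hand side.

Productions for X:
  X → g g d
  X → g g X d

Found common prefix 'g g' in productions for X

Answer: Yes, X has productions with common prefix 'g g'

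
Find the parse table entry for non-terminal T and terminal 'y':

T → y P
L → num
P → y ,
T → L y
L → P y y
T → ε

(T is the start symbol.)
T → y P, T → L y

To find M[T, 'y'], we find productions for T where 'y' is in the predict set (PREDICT(N → α) = (FIRST(α) \ {ε}) ∪ (FOLLOW(N) if α ⇒* ε)).

Relevant sets:
  FIRST(L) = { 'num', 'y' }
  FOLLOW(T) = { $ }

T → y P: PREDICT = { 'y' }
  'y' is in predict set, so this production goes in M[T, 'y']
T → L y: PREDICT = { 'num', 'y' }
  'y' is in predict set, so this production goes in M[T, 'y']
T → ε: PREDICT = { $ }

M[T, 'y'] = T → y P, T → L y  (a multiply-defined cell — the grammar is not LL(1))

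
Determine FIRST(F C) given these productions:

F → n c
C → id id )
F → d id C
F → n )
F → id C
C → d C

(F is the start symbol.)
FIRST sets of the non-terminals involved (from the grammar, by fixed-point iteration):
  FIRST(F) = { 'd', 'id', 'n' }

To compute FIRST(F C), process the symbols left to right:
Symbol F is a non-terminal. Add FIRST(F) \ {ε} = { 'd', 'id', 'n' }
F is not nullable (ε ∉ FIRST(F)), so stop here.
FIRST(F C) = { 'd', 'id', 'n' }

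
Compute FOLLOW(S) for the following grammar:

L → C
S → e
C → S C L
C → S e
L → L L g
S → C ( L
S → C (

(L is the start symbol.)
{ 'e' }

In C → S C L: S is followed by C L, add FIRST(C L) \ {ε} = { 'e' }
In C → S e: S is followed by e, add FIRST(e) \ {ε} = { 'e' }

Taking the union: FOLLOW(S) = { 'e' }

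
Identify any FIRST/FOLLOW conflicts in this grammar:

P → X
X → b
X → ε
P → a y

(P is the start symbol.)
No FIRST/FOLLOW conflicts.

A FIRST/FOLLOW conflict occurs when a non-terminal N has a nullable alternative N → β (β ⇒* ε) and another alternative N → α with FIRST(α) ∩ FOLLOW(N) ≠ ∅: on such a lookahead the parser cannot decide between expanding α and letting N vanish via β.

Nullable non-terminals: P, X.
FIRST sets used below: FIRST(X) = { 'b', ε }

P: nullable alternative(s) P → X; FOLLOW(P) = { $ }
  P → X: FIRST \ {ε} = { 'b' } — this is the only nullable alternative, skip
  P → a y: FIRST \ {ε} = { 'a' } — disjoint from FOLLOW(P)

X: nullable alternative(s) X → ε; FOLLOW(X) = { $ }
  X → b: FIRST \ {ε} = { 'b' } — disjoint from FOLLOW(X)
  X → ε: FIRST \ {ε} = { } — this is the only nullable alternative, skip

No FIRST/FOLLOW conflicts found.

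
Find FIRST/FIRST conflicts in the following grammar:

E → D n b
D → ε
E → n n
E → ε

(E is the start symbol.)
A FIRST/FIRST conflict occurs when two productions N → α and N → β for the same non-terminal have FIRST(α) ∩ FIRST(β) ≠ ∅ (with ε ∈ FIRST of a nullable right-hand side, so two nullable alternatives also conflict).

FIRST sets of the non-terminals at (or reachable through a nullable prefix from) the front of some alternative:
  FIRST(D) = { ε }

Productions for E:
  E → D n b: FIRST = { 'n' }
  E → n n: FIRST = { 'n' }
  E → ε: FIRST = { ε }
D has only one production, so no FIRST/FIRST conflict is possible there.

Conflict for E: E → D n b and E → n n
  Overlap: { 'n' }

Answer: Yes. E → D n b / E → n n on { 'n' }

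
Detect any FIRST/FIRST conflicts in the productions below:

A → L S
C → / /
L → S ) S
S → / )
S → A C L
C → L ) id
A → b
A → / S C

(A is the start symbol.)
Yes. A → L S / A → b on { 'b' }; A → L S / A → '/' S C on { '/' }; C → '/' '/' / C → L ')' id on { '/' }; S → '/' ')' / S → A C L on { '/' }

A FIRST/FIRST conflict occurs when two productions N → α and N → β for the same non-terminal have FIRST(α) ∩ FIRST(β) ≠ ∅ (with ε ∈ FIRST of a nullable right-hand side, so two nullable alternatives also conflict).

FIRST sets of the non-terminals at (or reachable through a nullable prefix from) the front of some alternative:
  FIRST(L) = { '/', 'b' }
  FIRST(A) = { '/', 'b' }

Productions for A:
  A → L S: FIRST = { '/', 'b' }
  A → b: FIRST = { 'b' }
  A → / S C: FIRST = { '/' }
Productions for C:
  C → / /: FIRST = { '/' }
  C → L ) id: FIRST = { '/', 'b' }
Productions for S:
  S → / ): FIRST = { '/' }
  S → A C L: FIRST = { '/', 'b' }
L has only one production, so no FIRST/FIRST conflict is possible there.

Conflict for A: A → L S and A → b
  Overlap: { 'b' }
Conflict for A: A → L S and A → / S C
  Overlap: { '/' }
Conflict for C: C → / / and C → L ) id
  Overlap: { '/' }
Conflict for S: S → / ) and S → A C L
  Overlap: { '/' }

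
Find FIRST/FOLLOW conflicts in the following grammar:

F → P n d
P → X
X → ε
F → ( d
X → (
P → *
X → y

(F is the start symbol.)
No FIRST/FOLLOW conflicts.

Nullable non-terminals: P, X.
FIRST sets used below: FIRST(X) = { '(', 'y', ε }

P: nullable alternative(s) P → X; FOLLOW(P) = { 'n' }
  P → X: FIRST \ {ε} = { '(', 'y' } — this is the only nullable alternative, skip
  P → *: FIRST \ {ε} = { '*' } — disjoint from FOLLOW(P)

X: nullable alternative(s) X → ε; FOLLOW(X) = { 'n' }
  X → ε: FIRST \ {ε} = { } — this is the only nullable alternative, skip
  X → (: FIRST \ {ε} = { '(' } — disjoint from FOLLOW(X)
  X → y: FIRST \ {ε} = { 'y' } — disjoint from FOLLOW(X)

F has no nullable alternative, so no FIRST/FOLLOW check is needed there.

No FIRST/FOLLOW conflicts found.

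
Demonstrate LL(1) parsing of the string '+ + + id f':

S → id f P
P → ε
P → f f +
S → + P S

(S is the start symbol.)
LL(1) parsing maintains a stack (initially the start symbol over $) and the input. At each step: if the stack top is a terminal, match it against the current input token; if it is a non-terminal N, replace it with the RHS of M[N, lookahead] (the unique production whose predict set contains the lookahead).

Stack is shown with the top on the left.

Stack     Input         Action
------------------------------
S $       + + + id f $  output S → + P S
+ P S $   + + + id f $  match '+'
P S $     + + id f $    output P → ε
S $       + + id f $    output S → + P S
+ P S $   + + id f $    match '+'
P S $     + id f $      output P → ε
S $       + id f $      output S → + P S
+ P S $   + id f $      match '+'
P S $     id f $        output P → ε
S $       id f $        output S → id f P
id f P $  id f $        match 'id'
f P $     f $           match 'f'
P $       $             output P → ε
$         $             accept

The string is accepted.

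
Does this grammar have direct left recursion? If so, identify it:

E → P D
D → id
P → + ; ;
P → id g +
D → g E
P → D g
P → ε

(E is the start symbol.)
Direct left recursion occurs when N → N α for some non-terminal N (the right-hand side begins with the left-hand side itself).

E → P D: starts with P
D → id: starts with id
P → + ; ;: starts with '+'
P → id g +: starts with id
D → g E: starts with g
P → D g: starts with D
P → ε: starts with ε

No direct left recursion found.

Answer: No direct left recursion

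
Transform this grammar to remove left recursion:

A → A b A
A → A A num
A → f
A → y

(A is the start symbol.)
A is directly left-recursive. The standard transformation for
  A → A α₁ | ... | A α_m | β₁ | ... | β_n
is
  A  → β₁ A' | ... | β_n A'
  A' → α₁ A' | ... | α_m A' | ε

A → f becomes A → f A'
A → y becomes A → y A'
A → A b A becomes A' → b A A'
A → A A num becomes A' → A num A'
Add A' → ε

Resulting grammar:
A → f A'
A → y A'
A' → b A A'
A' → A num A'
A' → ε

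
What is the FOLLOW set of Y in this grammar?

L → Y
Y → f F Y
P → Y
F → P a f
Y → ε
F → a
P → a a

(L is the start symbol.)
In L → Y: Y is at the end, add FOLLOW(L)
In Y → f F Y: Y is at the end; this adds FOLLOW(Y) to itself — nothing new
In P → Y: Y is at the end, add FOLLOW(P)

The FOLLOW sets referred to above (computed the same way, to a fixed point):
  FOLLOW(L) = { $ }
  FOLLOW(P) = { 'a' }

Taking the union: FOLLOW(Y) = { $, 'a' }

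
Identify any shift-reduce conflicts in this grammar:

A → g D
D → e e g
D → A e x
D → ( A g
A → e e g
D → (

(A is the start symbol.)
Augment with A' → A and build the canonical LR(0) collection (I0 = CLOSURE({[A' → . A]}), then GOTO on every symbol after a dot until no new states appear). It has 16 states:
  I0: { [A → . e e g], [A → . g D], [A' → . A] }  — shift
  I1: { [A' → A .] }  — accept
  I2: { [A → e . e g] }  — shift
  I3: { [A → . e e g], [A → . g D], [A → g . D], [D → . ( A g], [D → . (], [D → . A e x], [D → . e e g] }  — shift
  I4: { [A → . e e g], [A → . g D], [D → ( . A g], [D → ( .] }  — shift, reduce
  I5: { [D → A . e x] }  — shift
  I6: { [A → g D .] }  — reduce
  I7: { [A → e . e g], [D → e . e g] }  — shift
  I8: { [A → e e . g], [D → e e . g] }  — shift
  I9: { [A → e e g .], [D → e e g .] }  — 2 reduces
  I10: { [D → A e . x] }  — shift
  I11: { [D → A e x .] }  — reduce
  I12: { [D → ( A . g] }  — shift
  I13: { [D → ( A g .] }  — reduce
  I14: { [A → e e . g] }  — shift
  I15: { [A → e e g .] }  — reduce

I4 contains reduce item [D → ( .] and shift items [A → . e e g], [A → . g D] — shift-reduce conflict.

Answer: Yes — I4: [D → ( .] vs [A → . e e g]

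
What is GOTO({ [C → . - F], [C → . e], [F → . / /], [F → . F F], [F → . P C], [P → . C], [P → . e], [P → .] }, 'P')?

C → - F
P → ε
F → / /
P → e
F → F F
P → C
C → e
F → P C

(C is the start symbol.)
GOTO(I, 'P') = CLOSURE({ [A → αX.β] : [A → α.Xβ] ∈ I, X = 'P' })

Items with dot before 'P', with the dot advanced:
  [F → . P C] → [F → P . C]
Closure of the advanced items:
  [F → P . C] has the dot before C: add [C → . - F], [C → . e]

GOTO = { [C → . - F], [C → . e], [F → P . C] }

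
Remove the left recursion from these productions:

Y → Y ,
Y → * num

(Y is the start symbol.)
Y → * num Y'
Y' → , Y'
Y' → ε

Y is directly left-recursive. The standard transformation for
  A → A α₁ | ... | A α_m | β₁ | ... | β_n
is
  A  → β₁ A' | ... | β_n A'
  A' → α₁ A' | ... | α_m A' | ε

Y → * num becomes Y → * num Y'
Y → Y , becomes Y' → , Y'
Add Y' → ε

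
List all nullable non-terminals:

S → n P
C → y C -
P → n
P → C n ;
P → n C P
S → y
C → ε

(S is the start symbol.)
{ 'C' }

A non-terminal is nullable if it can derive ε (the empty string): either it has an ε-production, or it has a production whose right-hand side consists entirely of nullable non-terminals.

ε-productions: C → ε
So C is immediately nullable.
No further non-terminal can be added: every production for the remaining non-terminals contains a terminal or a non-nullable non-terminal.
Nullable = { 'C' }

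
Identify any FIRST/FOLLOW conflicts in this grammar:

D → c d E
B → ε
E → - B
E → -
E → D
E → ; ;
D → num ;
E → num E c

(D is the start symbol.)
No FIRST/FOLLOW conflicts.

Nullable non-terminals: B.
B has a nullable alternative but only one production, so nothing to check.

D, E have no nullable alternative, so no FIRST/FOLLOW check is needed there.

No FIRST/FOLLOW conflicts found.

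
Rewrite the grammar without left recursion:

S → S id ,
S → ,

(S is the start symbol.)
S → , S'
S' → id , S'
S' → ε

S is directly left-recursive. The standard transformation for
  A → A α₁ | ... | A α_m | β₁ | ... | β_n
is
  A  → β₁ A' | ... | β_n A'
  A' → α₁ A' | ... | α_m A' | ε

S → , becomes S → , S'
S → S id , becomes S' → id , S'
Add S' → ε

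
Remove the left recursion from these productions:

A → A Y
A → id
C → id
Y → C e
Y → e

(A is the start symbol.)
A is directly left-recursive. The standard transformation for
  A → A α₁ | ... | A α_m | β₁ | ... | β_n
is
  A  → β₁ A' | ... | β_n A'
  A' → α₁ A' | ... | α_m A' | ε

A → id becomes A → id A'
A → A Y becomes A' → Y A'
Add A' → ε

Productions for other non-terminals are unchanged:
  C → id
  Y → C e
  Y → e

Resulting grammar:
A → id A'
A' → Y A'
A' → ε
C → id
Y → C e
Y → e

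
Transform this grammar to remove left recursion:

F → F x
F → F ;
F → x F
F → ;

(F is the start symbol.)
F → x F F'
F → ; F'
F' → x F'
F' → ; F'
F' → ε

F is directly left-recursive. The standard transformation for
  A → A α₁ | ... | A α_m | β₁ | ... | β_n
is
  A  → β₁ A' | ... | β_n A'
  A' → α₁ A' | ... | α_m A' | ε

F → x F becomes F → x F F'
F → ; becomes F → ; F'
F → F x becomes F' → x F'
F → F ; becomes F' → ; F'
Add F' → ε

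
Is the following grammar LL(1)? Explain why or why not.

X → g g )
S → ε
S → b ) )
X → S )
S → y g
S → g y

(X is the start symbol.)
A grammar is LL(1) if for each non-terminal N with multiple productions, the predict sets of those productions are pairwise disjoint, where PREDICT(N → α) = (FIRST(α) \ {ε}) ∪ (FOLLOW(N) if α ⇒* ε).

Relevant sets:
  FIRST(S) = { 'b', 'g', 'y', ε }
  FOLLOW(S) = { ')' }

For X:
  PREDICT(X → g g ')') = { 'g' }
  PREDICT(X → S ')') = { ')', 'b', 'g', 'y' }
For S:
  PREDICT(S → ε) = { ')' }
  PREDICT(S → b ')' ')') = { 'b' }
  PREDICT(S → y g) = { 'y' }
  PREDICT(S → g y) = { 'g' }

Conflict found: Predict set conflict for X: { 'g' }
The grammar is NOT LL(1).

Answer: No. Predict set conflict for X: { 'g' }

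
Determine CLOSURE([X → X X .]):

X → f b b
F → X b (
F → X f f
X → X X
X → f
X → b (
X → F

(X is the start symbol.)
{ [X → X X .] }

Start with: [X → X X .]
The dot is at the end, so nothing is added.

CLOSURE = { [X → X X .] }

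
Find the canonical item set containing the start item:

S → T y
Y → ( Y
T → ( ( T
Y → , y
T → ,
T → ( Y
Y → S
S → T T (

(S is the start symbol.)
First, augment the grammar with S' → S
I₀ = CLOSURE({ [S' → . S] }):
  [S' → . S] has the dot before S: add [S → . T y], [S → . T T (]
  [S → . T y] has the dot before T: add [T → . ( ( T], [T → . ,], [T → . ( Y]
No further items can be added.

I₀ = { [S → . T T (], [S → . T y], [S' → . S], [T → . ( ( T], [T → . ( Y], [T → . ,] }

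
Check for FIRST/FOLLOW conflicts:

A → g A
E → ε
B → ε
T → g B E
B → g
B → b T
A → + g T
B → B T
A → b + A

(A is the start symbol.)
A FIRST/FOLLOW conflict occurs when a non-terminal N has a nullable alternative N → β (β ⇒* ε) and another alternative N → α with FIRST(α) ∩ FOLLOW(N) ≠ ∅: on such a lookahead the parser cannot decide between expanding α and letting N vanish via β.

Nullable non-terminals: B, E.
FIRST sets used below: FIRST(B) = { 'b', 'g', ε }, FIRST(T) = { 'g' }

B: nullable alternative(s) B → ε; FOLLOW(B) = { $, 'g' }
  B → ε: FIRST \ {ε} = { } — this is the only nullable alternative, skip
  B → g: FIRST \ {ε} = { 'g' } — overlaps FOLLOW(B) on { 'g' }: CONFLICT
  B → b T: FIRST \ {ε} = { 'b' } — disjoint from FOLLOW(B)
  B → B T: FIRST \ {ε} = { 'b', 'g' } — overlaps FOLLOW(B) on { 'g' }: CONFLICT
E has a nullable alternative but only one production, so nothing to check.

A, T have no nullable alternative, so no FIRST/FOLLOW check is needed there.

So the grammar has 2 FIRST/FOLLOW conflicts (marked CONFLICT above).

Answer: Yes. B → g with FOLLOW(B) on { 'g' }; B → B T with FOLLOW(B) on { 'g' }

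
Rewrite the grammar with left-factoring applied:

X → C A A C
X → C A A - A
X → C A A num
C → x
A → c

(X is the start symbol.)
X → C A A X'
X' → C
X' → - A
X' → num
C → x
A → c

Left-factoring transforms A → αβ₁ | αβ₂ into A → αA' and A' → β₁ | β₂
(α is the longest common prefix among the alternatives). Repeat until
no nonterminal has two alternatives with a common prefix.

Round 1: X has alternatives sharing prefix 'C A A'. Introduce X': X → C A A X'
  Add: X' → C
  Add: X' → - A
  Add: X' → num

No remaining common prefixes — done.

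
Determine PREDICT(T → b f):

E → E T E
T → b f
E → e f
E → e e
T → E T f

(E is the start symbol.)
PREDICT(T → b f) = (FIRST(RHS) \ {ε}) ∪ (FOLLOW(T) if ε ∈ FIRST(RHS), i.e. RHS ⇒* ε)
FIRST(b f) = { 'b' }
ε ∉ FIRST(b f), so FOLLOW(T) is not added.
PREDICT(T → b f) = { 'b' }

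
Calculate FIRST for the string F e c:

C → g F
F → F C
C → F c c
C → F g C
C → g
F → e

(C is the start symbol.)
{ 'e' }

FIRST sets of the non-terminals involved (from the grammar, by fixed-point iteration):
  FIRST(F) = { 'e' }

To compute FIRST(F e c), process the symbols left to right:
Symbol F is a non-terminal. Add FIRST(F) \ {ε} = { 'e' }
F is not nullable (ε ∉ FIRST(F)), so stop here.
FIRST(F e c) = { 'e' }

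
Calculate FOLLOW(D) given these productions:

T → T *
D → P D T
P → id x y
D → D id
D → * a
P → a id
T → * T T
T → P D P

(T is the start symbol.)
In D → P D T: D is followed by T, add FIRST(T) \ {ε} = { '*', 'a', 'id' }
In D → D id: D is followed by id, add FIRST(id) \ {ε} = { 'id' }
In T → P D P: D is followed by P, add FIRST(P) \ {ε} = { 'a', 'id' }

Taking the union: FOLLOW(D) = { '*', 'a', 'id' }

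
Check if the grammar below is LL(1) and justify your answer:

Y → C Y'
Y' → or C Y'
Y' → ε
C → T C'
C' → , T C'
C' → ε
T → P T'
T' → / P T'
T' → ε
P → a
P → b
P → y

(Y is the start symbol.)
Yes, the grammar is LL(1).

Relevant sets:
  FOLLOW(Y') = { $ }
  FOLLOW(C') = { $, 'or' }
  FOLLOW(T') = { $, ',', 'or' }

For Y':
  PREDICT(Y' → or C Y') = { 'or' }
  PREDICT(Y' → ε) = { $ }
For C':
  PREDICT(C' → ',' T C') = { ',' }
  PREDICT(C' → ε) = { $, 'or' }
For T':
  PREDICT(T' → '/' P T') = { '/' }
  PREDICT(T' → ε) = { $, ',', 'or' }
For P:
  PREDICT(P → a) = { 'a' }
  PREDICT(P → b) = { 'b' }
  PREDICT(P → y) = { 'y' }
Y, C, T have a single production, so nothing to check there.

All predict sets are disjoint. The grammar IS LL(1).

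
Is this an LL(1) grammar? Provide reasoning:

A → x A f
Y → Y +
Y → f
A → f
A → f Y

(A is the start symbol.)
No. Predict set conflict for A: { 'f' }

Relevant sets:
  FIRST(Y) = { 'f' }

For A:
  PREDICT(A → x A f) = { 'x' }
  PREDICT(A → f) = { 'f' }
  PREDICT(A → f Y) = { 'f' }
For Y:
  PREDICT(Y → Y '+') = { 'f' }
  PREDICT(Y → f) = { 'f' }

Conflict found: Predict set conflict for A: { 'f' }
The grammar is NOT LL(1).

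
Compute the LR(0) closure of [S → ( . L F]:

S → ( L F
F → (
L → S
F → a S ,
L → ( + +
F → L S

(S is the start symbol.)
{ [L → . ( + +], [L → . S], [S → ( . L F], [S → . ( L F] }

Start with: [S → ( . L F]
  [S → ( . L F] has the dot before L: add [L → . S], [L → . ( + +]
  [L → . S] has the dot before S: add [S → . ( L F]
No further items can be added.

CLOSURE = { [L → . ( + +], [L → . S], [S → ( . L F], [S → . ( L F] }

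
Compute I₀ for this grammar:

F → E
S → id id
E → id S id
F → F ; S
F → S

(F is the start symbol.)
First, augment the grammar with F' → F
I₀ = CLOSURE({ [F' → . F] }):
  [F' → . F] has the dot before F: add [F → . E], [F → . F ; S], [F → . S]
  [F → . E] has the dot before E: add [E → . id S id]
  [F → . S] has the dot before S: add [S → . id id]
No further items can be added.

I₀ = { [E → . id S id], [F → . E], [F → . F ; S], [F → . S], [F' → . F], [S → . id id] }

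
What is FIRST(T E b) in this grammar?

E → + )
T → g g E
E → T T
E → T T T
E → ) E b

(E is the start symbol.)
FIRST sets of the non-terminals involved (from the grammar, by fixed-point iteration):
  FIRST(T) = { 'g' }

To compute FIRST(T E b), process the symbols left to right:
Symbol T is a non-terminal. Add FIRST(T) \ {ε} = { 'g' }
T is not nullable (ε ∉ FIRST(T)), so stop here.
FIRST(T E b) = { 'g' }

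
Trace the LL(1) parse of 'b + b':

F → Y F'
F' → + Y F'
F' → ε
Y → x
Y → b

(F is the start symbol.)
LL(1) parsing maintains a stack (initially the start symbol over $) and the input. At each step: if the stack top is a terminal, match it against the current input token; if it is a non-terminal N, replace it with the RHS of M[N, lookahead] (the unique production whose predict set contains the lookahead).

Stack is shown with the top on the left.

Stack     Input    Action
-------------------------
F $       b + b $  output F → Y F'
Y F' $    b + b $  output Y → b
b F' $    b + b $  match 'b'
F' $      + b $    output F' → + Y F'
+ Y F' $  + b $    match '+'
Y F' $    b $      output Y → b
b F' $    b $      match 'b'
F' $      $        output F' → ε
$         $        accept

The string is accepted.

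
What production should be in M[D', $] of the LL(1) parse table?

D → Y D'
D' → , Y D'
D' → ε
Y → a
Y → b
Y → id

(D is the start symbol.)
To find M[D', $], we find productions for D' where $ is in the predict set (PREDICT(N → α) = (FIRST(α) \ {ε}) ∪ (FOLLOW(N) if α ⇒* ε)).

Relevant sets:
  FOLLOW(D') = { $ }

D' → , Y D': PREDICT = { ',' }
D' → ε: PREDICT = { $ }
  $ is in predict set, so this production goes in M[D', $]

M[D', $] = D' → ε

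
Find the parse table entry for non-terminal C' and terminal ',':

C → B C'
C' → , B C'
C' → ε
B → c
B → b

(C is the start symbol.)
C' → , B C'

To find M[C', ','], we find productions for C' where ',' is in the predict set (PREDICT(N → α) = (FIRST(α) \ {ε}) ∪ (FOLLOW(N) if α ⇒* ε)).

Relevant sets:
  FOLLOW(C') = { $ }

C' → , B C': PREDICT = { ',' }
  ',' is in predict set, so this production goes in M[C', ',']
C' → ε: PREDICT = { $ }

M[C', ','] = C' → , B C'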